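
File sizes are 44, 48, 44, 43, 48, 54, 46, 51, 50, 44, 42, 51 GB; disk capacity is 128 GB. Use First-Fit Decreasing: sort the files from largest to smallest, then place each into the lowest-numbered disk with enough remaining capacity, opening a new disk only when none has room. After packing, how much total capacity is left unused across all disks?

Sorted descending: 54, 51, 51, 50, 48, 48, 46, 44, 44, 44, 43, 42.
Put 54 GB in disk 1; 74 GB remain.
Put 51 GB in disk 1; 23 GB remain.
Put 51 GB in disk 2; 77 GB remain.
Put 50 GB in disk 2; 27 GB remain.
Put 48 GB in disk 3; 80 GB remain.
Put 48 GB in disk 3; 32 GB remain.
Put 46 GB in disk 4; 82 GB remain.
Put 44 GB in disk 4; 38 GB remain.
Put 44 GB in disk 5; 84 GB remain.
Put 44 GB in disk 5; 40 GB remain.
Put 43 GB in disk 6; 85 GB remain.
Put 42 GB in disk 6; 43 GB remain.
6 disks × 128 GB = 768 GB; used 565 GB; unused 203 GB.

203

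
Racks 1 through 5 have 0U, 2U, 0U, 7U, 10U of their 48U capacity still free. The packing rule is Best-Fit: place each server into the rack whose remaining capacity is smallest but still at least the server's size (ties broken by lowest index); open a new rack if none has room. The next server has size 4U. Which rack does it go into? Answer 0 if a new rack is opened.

4

Racks with room: rack 4 (7U), rack 5 (10U).
Tightest fit is rack 4 with 7U free.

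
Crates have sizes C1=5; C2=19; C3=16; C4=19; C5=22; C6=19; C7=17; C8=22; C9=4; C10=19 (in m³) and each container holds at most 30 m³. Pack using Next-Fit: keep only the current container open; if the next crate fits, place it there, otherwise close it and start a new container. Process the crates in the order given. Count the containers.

Put C1 (5 m³) in container 1; 25 m³ remain.
Put C2 (19 m³) in container 1; 6 m³ remain.
Put C3 (16 m³) in container 2; 14 m³ remain.
Put C4 (19 m³) in container 3; 11 m³ remain.
Put C5 (22 m³) in container 4; 8 m³ remain.
Put C6 (19 m³) in container 5; 11 m³ remain.
Put C7 (17 m³) in container 6; 13 m³ remain.
Put C8 (22 m³) in container 7; 8 m³ remain.
Put C9 (4 m³) in container 7; 4 m³ remain.
Put C10 (19 m³) in container 8; 11 m³ remain.
Final containers: [5,19] [16] [19] [22] [19] [17] [22,4] [19].

8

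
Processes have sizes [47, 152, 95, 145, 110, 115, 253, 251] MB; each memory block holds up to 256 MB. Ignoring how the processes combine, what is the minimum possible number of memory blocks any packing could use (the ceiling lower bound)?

Total size = 47 + 152 + 95 + 145 + 110 + 115 + 253 + 251 = 1168 MB.
⌈1168 / 256⌉ = 5.

5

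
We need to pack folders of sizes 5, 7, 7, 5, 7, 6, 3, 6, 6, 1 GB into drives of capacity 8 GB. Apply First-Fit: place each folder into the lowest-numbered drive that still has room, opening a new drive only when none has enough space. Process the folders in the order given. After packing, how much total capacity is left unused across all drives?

11

drive 1: place 5 GB, 3 GB left
drive 2: place 7 GB, 1 GB left
drive 3: place 7 GB, 1 GB left
drive 4: place 5 GB, 3 GB left
drive 5: place 7 GB, 1 GB left
drive 6: place 6 GB, 2 GB left
drive 1: place 3 GB, 0 GB left
drive 7: place 6 GB, 2 GB left
drive 8: place 6 GB, 2 GB left
drive 2: place 1 GB, 0 GB left
8 drives × 8 GB = 64 GB; used 53 GB; unused 11 GB.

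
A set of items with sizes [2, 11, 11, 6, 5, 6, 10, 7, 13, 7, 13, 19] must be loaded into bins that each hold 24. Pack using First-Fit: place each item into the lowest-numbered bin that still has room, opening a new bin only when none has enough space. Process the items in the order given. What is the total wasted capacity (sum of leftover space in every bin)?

2 → bin 1 (remaining 22)
11 → bin 1 (remaining 11)
11 → bin 1 (remaining 0)
6 → bin 2 (remaining 18)
5 → bin 2 (remaining 13)
6 → bin 2 (remaining 7)
10 → bin 3 (remaining 14)
7 → bin 2 (remaining 0)
13 → bin 3 (remaining 1)
7 → bin 4 (remaining 17)
13 → bin 4 (remaining 4)
19 → bin 5 (remaining 5)
5 bins × 24 = 120; used 110; unused 10.

10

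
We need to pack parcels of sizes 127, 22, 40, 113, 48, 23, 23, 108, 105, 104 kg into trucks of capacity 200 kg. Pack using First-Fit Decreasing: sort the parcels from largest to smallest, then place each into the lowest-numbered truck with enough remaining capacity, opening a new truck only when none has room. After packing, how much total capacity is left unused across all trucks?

287

Sorted descending: 127, 113, 108, 105, 104, 48, 40, 23, 23, 22.
127 kg → truck 1 (remaining 73 kg)
113 kg → truck 2 (remaining 87 kg)
108 kg → truck 3 (remaining 92 kg)
105 kg → truck 4 (remaining 95 kg)
104 kg → truck 5 (remaining 96 kg)
48 kg → truck 1 (remaining 25 kg)
40 kg → truck 2 (remaining 47 kg)
23 kg → truck 1 (remaining 2 kg)
23 kg → truck 2 (remaining 24 kg)
22 kg → truck 2 (remaining 2 kg)
5 trucks × 200 kg = 1000 kg; used 713 kg; unused 287 kg.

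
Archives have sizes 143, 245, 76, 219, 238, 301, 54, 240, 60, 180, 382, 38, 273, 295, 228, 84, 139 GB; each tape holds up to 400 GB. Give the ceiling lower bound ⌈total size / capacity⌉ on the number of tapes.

Total size = 143 + 245 + 76 + 219 + 238 + 301 + 54 + 240 + 60 + 180 + 382 + 38 + 273 + 295 + 228 + 84 + 139 = 3195 GB.
⌈3195 / 400⌉ = 8.

8 tapes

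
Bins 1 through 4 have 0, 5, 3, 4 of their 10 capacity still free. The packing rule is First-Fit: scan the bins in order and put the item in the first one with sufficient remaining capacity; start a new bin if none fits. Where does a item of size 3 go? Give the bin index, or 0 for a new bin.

2

Bins with room: bin 2 (5), bin 3 (3), bin 4 (4).
The first with room is bin 2.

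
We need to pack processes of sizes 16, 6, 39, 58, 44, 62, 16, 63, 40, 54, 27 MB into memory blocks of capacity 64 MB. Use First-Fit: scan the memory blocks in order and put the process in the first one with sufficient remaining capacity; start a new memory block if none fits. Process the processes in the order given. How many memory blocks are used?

Put 16 MB in memory block 1; 48 MB remain.
Put 6 MB in memory block 1; 42 MB remain.
Put 39 MB in memory block 1; 3 MB remain.
Put 58 MB in memory block 2; 6 MB remain.
Put 44 MB in memory block 3; 20 MB remain.
Put 62 MB in memory block 4; 2 MB remain.
Put 16 MB in memory block 3; 4 MB remain.
Put 63 MB in memory block 5; 1 MB remain.
Put 40 MB in memory block 6; 24 MB remain.
Put 54 MB in memory block 7; 10 MB remain.
Put 27 MB in memory block 8; 37 MB remain.
Final memory blocks: [16,6,39] [58] [44,16] [62] [63] [40] [54] [27].

8 memory blocks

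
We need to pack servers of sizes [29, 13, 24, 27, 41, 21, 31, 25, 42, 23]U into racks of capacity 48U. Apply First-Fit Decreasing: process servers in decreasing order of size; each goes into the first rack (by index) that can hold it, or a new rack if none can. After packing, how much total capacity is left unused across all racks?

Sorted descending: 42, 41, 31, 29, 27, 25, 24, 23, 21, 13.
Put 42U in rack 1; 6U remain.
Put 41U in rack 2; 7U remain.
Put 31U in rack 3; 17U remain.
Put 29U in rack 4; 19U remain.
Put 27U in rack 5; 21U remain.
Put 25U in rack 6; 23U remain.
Put 24U in rack 7; 24U remain.
Put 23U in rack 6; 0U remain.
Put 21U in rack 5; 0U remain.
Put 13U in rack 3; 4U remain.
7 racks × 48U = 336U; used 276U; unused 60U.

60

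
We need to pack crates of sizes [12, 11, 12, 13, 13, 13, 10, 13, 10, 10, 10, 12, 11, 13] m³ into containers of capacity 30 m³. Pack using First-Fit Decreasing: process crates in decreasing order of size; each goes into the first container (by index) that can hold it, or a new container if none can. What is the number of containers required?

7

Sorted descending: 13, 13, 13, 13, 13, 12, 12, 12, 11, 11, 10, 10, 10, 10.
13 m³ → container 1 (remaining 17 m³)
13 m³ → container 1 (remaining 4 m³)
13 m³ → container 2 (remaining 17 m³)
13 m³ → container 2 (remaining 4 m³)
13 m³ → container 3 (remaining 17 m³)
12 m³ → container 3 (remaining 5 m³)
12 m³ → container 4 (remaining 18 m³)
12 m³ → container 4 (remaining 6 m³)
11 m³ → container 5 (remaining 19 m³)
11 m³ → container 5 (remaining 8 m³)
10 m³ → container 6 (remaining 20 m³)
10 m³ → container 6 (remaining 10 m³)
10 m³ → container 6 (remaining 0 m³)
10 m³ → container 7 (remaining 20 m³)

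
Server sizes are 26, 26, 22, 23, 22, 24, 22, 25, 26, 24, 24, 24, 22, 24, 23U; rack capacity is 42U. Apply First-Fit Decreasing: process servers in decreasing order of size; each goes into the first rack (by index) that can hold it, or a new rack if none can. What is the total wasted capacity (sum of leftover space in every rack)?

Sorted descending: 26, 26, 26, 25, 24, 24, 24, 24, 24, 23, 23, 22, 22, 22, 22.
rack 1: place 26U, 16U left
rack 2: place 26U, 16U left
rack 3: place 26U, 16U left
rack 4: place 25U, 17U left
rack 5: place 24U, 18U left
rack 6: place 24U, 18U left
rack 7: place 24U, 18U left
rack 8: place 24U, 18U left
rack 9: place 24U, 18U left
rack 10: place 23U, 19U left
rack 11: place 23U, 19U left
rack 12: place 22U, 20U left
rack 13: place 22U, 20U left
rack 14: place 22U, 20U left
rack 15: place 22U, 20U left
15 racks × 42U = 630U; used 357U; unused 273U.

273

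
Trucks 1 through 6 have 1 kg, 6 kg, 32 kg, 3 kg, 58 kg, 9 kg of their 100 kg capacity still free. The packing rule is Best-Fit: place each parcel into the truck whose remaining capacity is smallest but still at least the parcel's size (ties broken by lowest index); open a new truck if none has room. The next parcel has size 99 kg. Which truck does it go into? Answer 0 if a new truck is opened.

0

No truck has ≥ 99 kg free, so a new truck is opened.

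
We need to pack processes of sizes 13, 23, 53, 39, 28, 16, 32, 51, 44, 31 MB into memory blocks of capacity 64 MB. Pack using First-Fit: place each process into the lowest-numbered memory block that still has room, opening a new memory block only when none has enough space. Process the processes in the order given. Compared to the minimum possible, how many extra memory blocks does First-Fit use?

0

First-Fit: [13,23,28] [53] [39,16] [32,31] [51] [44] → 6 memory blocks.
Total size 330 MB; any packing needs at least ⌈330/64⌉ = 6 memory blocks.
So 6 is already optimal.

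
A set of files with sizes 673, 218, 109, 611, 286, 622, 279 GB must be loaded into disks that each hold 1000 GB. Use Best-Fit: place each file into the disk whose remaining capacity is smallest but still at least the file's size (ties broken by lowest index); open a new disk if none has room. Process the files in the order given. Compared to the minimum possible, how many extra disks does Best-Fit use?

Best-Fit: [673,218,109] [611,286] [622,279] → 3 disks.
Total size 2798 GB; any packing needs at least ⌈2798/1000⌉ = 3 disks.
So 3 is already optimal.

0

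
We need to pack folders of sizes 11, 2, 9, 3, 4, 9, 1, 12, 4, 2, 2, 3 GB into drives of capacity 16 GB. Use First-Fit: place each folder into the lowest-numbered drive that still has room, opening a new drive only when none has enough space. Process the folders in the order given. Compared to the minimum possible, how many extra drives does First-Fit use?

First-Fit: [11,2,3] [9,4,1,2] [9,4,2] [12,3] → 4 drives.
Total size 62 GB; any packing needs at least ⌈62/16⌉ = 4 drives.
So 4 is already optimal.

0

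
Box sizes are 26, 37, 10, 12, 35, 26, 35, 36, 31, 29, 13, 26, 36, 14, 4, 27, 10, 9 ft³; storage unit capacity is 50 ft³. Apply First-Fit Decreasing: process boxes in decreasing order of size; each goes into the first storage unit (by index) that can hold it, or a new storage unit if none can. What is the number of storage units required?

Sorted descending: 37, 36, 36, 35, 35, 31, 29, 27, 26, 26, 26, 14, 13, 12, 10, 10, 9, 4.
storage unit 1: place 37 ft³, 13 ft³ left
storage unit 2: place 36 ft³, 14 ft³ left
storage unit 3: place 36 ft³, 14 ft³ left
storage unit 4: place 35 ft³, 15 ft³ left
storage unit 5: place 35 ft³, 15 ft³ left
storage unit 6: place 31 ft³, 19 ft³ left
storage unit 7: place 29 ft³, 21 ft³ left
storage unit 8: place 27 ft³, 23 ft³ left
storage unit 9: place 26 ft³, 24 ft³ left
storage unit 10: place 26 ft³, 24 ft³ left
storage unit 11: place 26 ft³, 24 ft³ left
storage unit 2: place 14 ft³, 0 ft³ left
storage unit 1: place 13 ft³, 0 ft³ left
storage unit 3: place 12 ft³, 2 ft³ left
storage unit 4: place 10 ft³, 5 ft³ left
storage unit 5: place 10 ft³, 5 ft³ left
storage unit 6: place 9 ft³, 10 ft³ left
storage unit 4: place 4 ft³, 1 ft³ left
Final storage units: [37,13] [36,14] [36,12] [35,10,4] [35,10] [31,9] [29] [27] [26] [26] [26].

11 storage units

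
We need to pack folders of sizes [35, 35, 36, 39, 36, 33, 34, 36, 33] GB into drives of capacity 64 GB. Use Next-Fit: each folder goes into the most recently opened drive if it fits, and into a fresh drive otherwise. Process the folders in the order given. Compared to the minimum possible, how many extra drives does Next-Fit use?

0

Next-Fit: [35] [35] [36] [39] [36] [33] [34] [36] [33] → 9 drives.
9 folders exceed 32 GB (half the capacity), and no two of those can share a drive, so at least 9 drives are needed.
So 9 is already optimal.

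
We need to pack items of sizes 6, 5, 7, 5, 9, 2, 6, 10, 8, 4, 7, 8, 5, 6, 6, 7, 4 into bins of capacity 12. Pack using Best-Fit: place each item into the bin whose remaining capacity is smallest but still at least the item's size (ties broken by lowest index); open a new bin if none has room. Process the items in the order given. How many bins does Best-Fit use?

10 bins

6 → bin 1 (remaining 6)
5 → bin 1 (remaining 1)
7 → bin 2 (remaining 5)
5 → bin 2 (remaining 0)
9 → bin 3 (remaining 3)
2 → bin 3 (remaining 1)
6 → bin 4 (remaining 6)
10 → bin 5 (remaining 2)
8 → bin 6 (remaining 4)
4 → bin 6 (remaining 0)
7 → bin 7 (remaining 5)
8 → bin 8 (remaining 4)
5 → bin 7 (remaining 0)
6 → bin 4 (remaining 0)
6 → bin 9 (remaining 6)
7 → bin 10 (remaining 5)
4 → bin 8 (remaining 0)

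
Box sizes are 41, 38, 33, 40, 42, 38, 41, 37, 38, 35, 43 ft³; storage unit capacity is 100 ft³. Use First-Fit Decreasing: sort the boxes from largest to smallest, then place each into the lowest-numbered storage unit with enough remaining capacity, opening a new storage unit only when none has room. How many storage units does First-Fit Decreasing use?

6 storage units

Sorted descending: 43, 42, 41, 41, 40, 38, 38, 38, 37, 35, 33.
43 ft³ → storage unit 1 (remaining 57 ft³)
42 ft³ → storage unit 1 (remaining 15 ft³)
41 ft³ → storage unit 2 (remaining 59 ft³)
41 ft³ → storage unit 2 (remaining 18 ft³)
40 ft³ → storage unit 3 (remaining 60 ft³)
38 ft³ → storage unit 3 (remaining 22 ft³)
38 ft³ → storage unit 4 (remaining 62 ft³)
38 ft³ → storage unit 4 (remaining 24 ft³)
37 ft³ → storage unit 5 (remaining 63 ft³)
35 ft³ → storage unit 5 (remaining 28 ft³)
33 ft³ → storage unit 6 (remaining 67 ft³)
Final storage units: [43,42] [41,41] [40,38] [38,38] [37,35] [33].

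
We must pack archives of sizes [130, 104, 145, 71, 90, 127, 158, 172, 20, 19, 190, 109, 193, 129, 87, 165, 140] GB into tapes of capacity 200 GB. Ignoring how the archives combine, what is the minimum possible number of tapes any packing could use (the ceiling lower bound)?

Total size = 130 + 104 + 145 + 71 + 90 + 127 + 158 + 172 + 20 + 19 + 190 + 109 + 193 + 129 + 87 + 165 + 140 = 2049 GB.
⌈2049 / 200⌉ = 11.

11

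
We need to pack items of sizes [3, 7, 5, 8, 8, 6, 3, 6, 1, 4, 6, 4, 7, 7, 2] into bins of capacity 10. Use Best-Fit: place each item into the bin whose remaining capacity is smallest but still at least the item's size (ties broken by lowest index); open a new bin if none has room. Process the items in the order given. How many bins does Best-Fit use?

bin 1: place 3, 7 left
bin 1: place 7, 0 left
bin 2: place 5, 5 left
bin 3: place 8, 2 left
bin 4: place 8, 2 left
bin 5: place 6, 4 left
bin 5: place 3, 1 left
bin 6: place 6, 4 left
bin 5: place 1, 0 left
bin 6: place 4, 0 left
bin 7: place 6, 4 left
bin 7: place 4, 0 left
bin 8: place 7, 3 left
bin 9: place 7, 3 left
bin 3: place 2, 0 left

9 bins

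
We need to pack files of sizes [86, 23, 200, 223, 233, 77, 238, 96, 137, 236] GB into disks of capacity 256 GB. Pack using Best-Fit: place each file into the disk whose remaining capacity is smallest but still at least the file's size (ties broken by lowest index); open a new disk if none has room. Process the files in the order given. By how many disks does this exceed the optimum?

Best-Fit: [86,23,77] [200] [223] [233] [238] [96,137] [236] → 7 disks.
Total size 1549 GB; any packing needs at least ⌈1549/256⌉ = 7 disks.
So 7 is already optimal.

0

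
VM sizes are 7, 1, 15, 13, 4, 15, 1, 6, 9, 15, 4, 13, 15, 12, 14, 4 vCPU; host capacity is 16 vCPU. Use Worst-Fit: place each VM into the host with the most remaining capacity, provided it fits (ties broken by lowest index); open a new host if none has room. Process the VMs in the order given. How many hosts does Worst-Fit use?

11

Put 7 vCPU in host 1; 9 vCPU remain.
Put 1 vCPU in host 1; 8 vCPU remain.
Put 15 vCPU in host 2; 1 vCPU remain.
Put 13 vCPU in host 3; 3 vCPU remain.
Put 4 vCPU in host 1; 4 vCPU remain.
Put 15 vCPU in host 4; 1 vCPU remain.
Put 1 vCPU in host 1; 3 vCPU remain.
Put 6 vCPU in host 5; 10 vCPU remain.
Put 9 vCPU in host 5; 1 vCPU remain.
Put 15 vCPU in host 6; 1 vCPU remain.
Put 4 vCPU in host 7; 12 vCPU remain.
Put 13 vCPU in host 8; 3 vCPU remain.
Put 15 vCPU in host 9; 1 vCPU remain.
Put 12 vCPU in host 7; 0 vCPU remain.
Put 14 vCPU in host 10; 2 vCPU remain.
Put 4 vCPU in host 11; 12 vCPU remain.
Final hosts: [7,1,4,1] [15] [13] [15] [6,9] [15] [4,12] [13] [15] [14] [4].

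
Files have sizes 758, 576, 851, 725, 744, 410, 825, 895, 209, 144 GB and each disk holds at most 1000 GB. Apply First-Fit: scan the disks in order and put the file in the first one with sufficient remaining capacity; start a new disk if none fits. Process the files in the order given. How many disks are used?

7

758 GB → disk 1 (remaining 242 GB)
576 GB → disk 2 (remaining 424 GB)
851 GB → disk 3 (remaining 149 GB)
725 GB → disk 4 (remaining 275 GB)
744 GB → disk 5 (remaining 256 GB)
410 GB → disk 2 (remaining 14 GB)
825 GB → disk 6 (remaining 175 GB)
895 GB → disk 7 (remaining 105 GB)
209 GB → disk 1 (remaining 33 GB)
144 GB → disk 3 (remaining 5 GB)
Final disks: [758,209] [576,410] [851,144] [725] [744] [825] [895].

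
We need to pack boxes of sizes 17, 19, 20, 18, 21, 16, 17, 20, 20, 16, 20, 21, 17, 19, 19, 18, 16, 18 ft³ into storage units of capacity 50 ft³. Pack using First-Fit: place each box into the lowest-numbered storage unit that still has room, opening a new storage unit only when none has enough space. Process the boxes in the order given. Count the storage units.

storage unit 1: place 17 ft³, 33 ft³ left
storage unit 1: place 19 ft³, 14 ft³ left
storage unit 2: place 20 ft³, 30 ft³ left
storage unit 2: place 18 ft³, 12 ft³ left
storage unit 3: place 21 ft³, 29 ft³ left
storage unit 3: place 16 ft³, 13 ft³ left
storage unit 4: place 17 ft³, 33 ft³ left
storage unit 4: place 20 ft³, 13 ft³ left
storage unit 5: place 20 ft³, 30 ft³ left
storage unit 5: place 16 ft³, 14 ft³ left
storage unit 6: place 20 ft³, 30 ft³ left
storage unit 6: place 21 ft³, 9 ft³ left
storage unit 7: place 17 ft³, 33 ft³ left
storage unit 7: place 19 ft³, 14 ft³ left
storage unit 8: place 19 ft³, 31 ft³ left
storage unit 8: place 18 ft³, 13 ft³ left
storage unit 9: place 16 ft³, 34 ft³ left
storage unit 9: place 18 ft³, 16 ft³ left

9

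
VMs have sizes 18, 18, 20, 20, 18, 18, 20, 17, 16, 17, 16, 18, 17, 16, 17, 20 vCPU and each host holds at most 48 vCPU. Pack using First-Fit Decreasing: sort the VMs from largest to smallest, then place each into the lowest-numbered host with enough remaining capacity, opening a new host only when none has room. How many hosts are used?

Sorted descending: 20, 20, 20, 20, 18, 18, 18, 18, 18, 17, 17, 17, 17, 16, 16, 16.
20 vCPU → host 1 (remaining 28 vCPU)
20 vCPU → host 1 (remaining 8 vCPU)
20 vCPU → host 2 (remaining 28 vCPU)
20 vCPU → host 2 (remaining 8 vCPU)
18 vCPU → host 3 (remaining 30 vCPU)
18 vCPU → host 3 (remaining 12 vCPU)
18 vCPU → host 4 (remaining 30 vCPU)
18 vCPU → host 4 (remaining 12 vCPU)
18 vCPU → host 5 (remaining 30 vCPU)
17 vCPU → host 5 (remaining 13 vCPU)
17 vCPU → host 6 (remaining 31 vCPU)
17 vCPU → host 6 (remaining 14 vCPU)
17 vCPU → host 7 (remaining 31 vCPU)
16 vCPU → host 7 (remaining 15 vCPU)
16 vCPU → host 8 (remaining 32 vCPU)
16 vCPU → host 8 (remaining 16 vCPU)

8 hosts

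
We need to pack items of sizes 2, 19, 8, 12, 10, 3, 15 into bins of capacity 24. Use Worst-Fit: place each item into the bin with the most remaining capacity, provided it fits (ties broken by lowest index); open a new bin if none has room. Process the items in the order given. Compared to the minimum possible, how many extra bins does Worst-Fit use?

Worst-Fit: [2,19] [8,12] [10,3] [15] → 4 bins.
Total size 69; any packing needs at least ⌈69/24⌉ = 3 bins.
An optimal packing achieves that bound: [19,3,2] [15,8] [12,10] → 3 bins.
Excess: 4 − 3 = 1.

1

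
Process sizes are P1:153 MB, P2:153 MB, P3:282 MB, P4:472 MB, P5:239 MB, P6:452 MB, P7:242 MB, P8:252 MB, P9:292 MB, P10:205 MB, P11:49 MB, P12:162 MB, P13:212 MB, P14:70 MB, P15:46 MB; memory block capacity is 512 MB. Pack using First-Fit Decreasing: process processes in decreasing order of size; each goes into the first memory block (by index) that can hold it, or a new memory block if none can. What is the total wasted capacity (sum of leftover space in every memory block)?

Sorted descending: 472, 452, 292, 282, 252, 242, 239, 212, 205, 162, 153, 153, 70, 49, 46.
memory block 1: place 472 MB, 40 MB left
memory block 2: place 452 MB, 60 MB left
memory block 3: place 292 MB, 220 MB left
memory block 4: place 282 MB, 230 MB left
memory block 5: place 252 MB, 260 MB left
memory block 5: place 242 MB, 18 MB left
memory block 6: place 239 MB, 273 MB left
memory block 3: place 212 MB, 8 MB left
memory block 4: place 205 MB, 25 MB left
memory block 6: place 162 MB, 111 MB left
memory block 7: place 153 MB, 359 MB left
memory block 7: place 153 MB, 206 MB left
memory block 6: place 70 MB, 41 MB left
memory block 2: place 49 MB, 11 MB left
memory block 7: place 46 MB, 160 MB left
7 memory blocks × 512 MB = 3584 MB; used 3281 MB; unused 303 MB.

303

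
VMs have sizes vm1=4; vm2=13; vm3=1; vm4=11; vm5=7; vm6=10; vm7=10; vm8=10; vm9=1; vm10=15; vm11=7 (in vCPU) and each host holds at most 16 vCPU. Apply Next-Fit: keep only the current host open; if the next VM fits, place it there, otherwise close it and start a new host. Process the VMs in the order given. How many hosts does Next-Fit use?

9 hosts

vm1 (4 vCPU) → host 1 (remaining 12 vCPU)
vm2 (13 vCPU) → host 2 (remaining 3 vCPU)
vm3 (1 vCPU) → host 2 (remaining 2 vCPU)
vm4 (11 vCPU) → host 3 (remaining 5 vCPU)
vm5 (7 vCPU) → host 4 (remaining 9 vCPU)
vm6 (10 vCPU) → host 5 (remaining 6 vCPU)
vm7 (10 vCPU) → host 6 (remaining 6 vCPU)
vm8 (10 vCPU) → host 7 (remaining 6 vCPU)
vm9 (1 vCPU) → host 7 (remaining 5 vCPU)
vm10 (15 vCPU) → host 8 (remaining 1 vCPU)
vm11 (7 vCPU) → host 9 (remaining 9 vCPU)
Final hosts: [4] [13,1] [11] [7] [10] [10] [10,1] [15] [7].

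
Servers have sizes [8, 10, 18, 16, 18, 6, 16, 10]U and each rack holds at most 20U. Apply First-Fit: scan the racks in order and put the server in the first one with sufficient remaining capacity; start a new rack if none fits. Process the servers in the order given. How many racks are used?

8U → rack 1 (remaining 12U)
10U → rack 1 (remaining 2U)
18U → rack 2 (remaining 2U)
16U → rack 3 (remaining 4U)
18U → rack 4 (remaining 2U)
6U → rack 5 (remaining 14U)
16U → rack 6 (remaining 4U)
10U → rack 5 (remaining 4U)

6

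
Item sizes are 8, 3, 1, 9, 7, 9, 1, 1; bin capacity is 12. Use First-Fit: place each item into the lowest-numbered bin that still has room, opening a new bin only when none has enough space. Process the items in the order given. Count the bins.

4

Put 8 in bin 1; 4 remain.
Put 3 in bin 1; 1 remain.
Put 1 in bin 1; 0 remain.
Put 9 in bin 2; 3 remain.
Put 7 in bin 3; 5 remain.
Put 9 in bin 4; 3 remain.
Put 1 in bin 2; 2 remain.
Put 1 in bin 2; 1 remain.
Final bins: [8,3,1] [9,1,1] [7] [9].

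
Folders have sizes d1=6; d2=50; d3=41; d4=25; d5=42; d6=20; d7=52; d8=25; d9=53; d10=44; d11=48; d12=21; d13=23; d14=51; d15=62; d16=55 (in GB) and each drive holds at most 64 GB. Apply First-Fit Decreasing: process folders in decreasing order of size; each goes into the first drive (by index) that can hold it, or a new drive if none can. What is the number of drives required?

11

Sorted descending: 62, 55, 53, 52, 51, 50, 48, 44, 42, 41, 25, 25, 23, 21, 20, 6.
drive 1: place 62 GB, 2 GB left
drive 2: place 55 GB, 9 GB left
drive 3: place 53 GB, 11 GB left
drive 4: place 52 GB, 12 GB left
drive 5: place 51 GB, 13 GB left
drive 6: place 50 GB, 14 GB left
drive 7: place 48 GB, 16 GB left
drive 8: place 44 GB, 20 GB left
drive 9: place 42 GB, 22 GB left
drive 10: place 41 GB, 23 GB left
drive 11: place 25 GB, 39 GB left
drive 11: place 25 GB, 14 GB left
drive 10: place 23 GB, 0 GB left
drive 9: place 21 GB, 1 GB left
drive 8: place 20 GB, 0 GB left
drive 2: place 6 GB, 3 GB left
Final drives: [62] [55,6] [53] [52] [51] [50] [48] [44,20] [42,21] [41,23] [25,25].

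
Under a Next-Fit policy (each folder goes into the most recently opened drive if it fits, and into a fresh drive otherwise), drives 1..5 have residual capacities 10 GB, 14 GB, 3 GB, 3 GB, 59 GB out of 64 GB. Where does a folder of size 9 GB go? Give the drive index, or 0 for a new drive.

Next-Fit only looks at drive 5, which has 59 GB free.
9 GB fits there.

5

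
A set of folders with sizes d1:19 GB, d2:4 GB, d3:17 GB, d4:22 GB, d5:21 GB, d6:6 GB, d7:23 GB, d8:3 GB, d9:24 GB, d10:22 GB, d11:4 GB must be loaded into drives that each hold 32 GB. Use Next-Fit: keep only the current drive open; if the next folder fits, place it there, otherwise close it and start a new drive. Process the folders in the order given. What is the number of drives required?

7 drives

Put d1 (19 GB) in drive 1; 13 GB remain.
Put d2 (4 GB) in drive 1; 9 GB remain.
Put d3 (17 GB) in drive 2; 15 GB remain.
Put d4 (22 GB) in drive 3; 10 GB remain.
Put d5 (21 GB) in drive 4; 11 GB remain.
Put d6 (6 GB) in drive 4; 5 GB remain.
Put d7 (23 GB) in drive 5; 9 GB remain.
Put d8 (3 GB) in drive 5; 6 GB remain.
Put d9 (24 GB) in drive 6; 8 GB remain.
Put d10 (22 GB) in drive 7; 10 GB remain.
Put d11 (4 GB) in drive 7; 6 GB remain.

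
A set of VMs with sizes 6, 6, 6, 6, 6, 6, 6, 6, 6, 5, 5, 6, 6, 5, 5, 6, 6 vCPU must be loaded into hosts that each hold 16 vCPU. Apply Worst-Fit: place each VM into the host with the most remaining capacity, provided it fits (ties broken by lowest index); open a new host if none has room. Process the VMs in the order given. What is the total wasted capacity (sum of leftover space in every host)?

30

6 vCPU → host 1 (remaining 10 vCPU)
6 vCPU → host 1 (remaining 4 vCPU)
6 vCPU → host 2 (remaining 10 vCPU)
6 vCPU → host 2 (remaining 4 vCPU)
6 vCPU → host 3 (remaining 10 vCPU)
6 vCPU → host 3 (remaining 4 vCPU)
6 vCPU → host 4 (remaining 10 vCPU)
6 vCPU → host 4 (remaining 4 vCPU)
6 vCPU → host 5 (remaining 10 vCPU)
5 vCPU → host 5 (remaining 5 vCPU)
5 vCPU → host 5 (remaining 0 vCPU)
6 vCPU → host 6 (remaining 10 vCPU)
6 vCPU → host 6 (remaining 4 vCPU)
5 vCPU → host 7 (remaining 11 vCPU)
5 vCPU → host 7 (remaining 6 vCPU)
6 vCPU → host 7 (remaining 0 vCPU)
6 vCPU → host 8 (remaining 10 vCPU)
8 hosts × 16 vCPU = 128 vCPU; used 98 vCPU; unused 30 vCPU.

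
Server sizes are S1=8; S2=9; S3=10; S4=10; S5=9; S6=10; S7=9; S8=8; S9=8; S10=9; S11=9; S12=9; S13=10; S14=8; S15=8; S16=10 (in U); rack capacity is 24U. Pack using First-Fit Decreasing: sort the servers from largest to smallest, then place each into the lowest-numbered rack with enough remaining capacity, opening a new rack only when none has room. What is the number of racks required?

8

Sorted descending: 10, 10, 10, 10, 10, 9, 9, 9, 9, 9, 9, 8, 8, 8, 8, 8.
10U → rack 1 (remaining 14U)
10U → rack 1 (remaining 4U)
10U → rack 2 (remaining 14U)
10U → rack 2 (remaining 4U)
10U → rack 3 (remaining 14U)
9U → rack 3 (remaining 5U)
9U → rack 4 (remaining 15U)
9U → rack 4 (remaining 6U)
9U → rack 5 (remaining 15U)
9U → rack 5 (remaining 6U)
9U → rack 6 (remaining 15U)
8U → rack 6 (remaining 7U)
8U → rack 7 (remaining 16U)
8U → rack 7 (remaining 8U)
8U → rack 7 (remaining 0U)
8U → rack 8 (remaining 16U)
Final racks: [10,10] [10,10] [10,9] [9,9] [9,9] [9,8] [8,8,8] [8].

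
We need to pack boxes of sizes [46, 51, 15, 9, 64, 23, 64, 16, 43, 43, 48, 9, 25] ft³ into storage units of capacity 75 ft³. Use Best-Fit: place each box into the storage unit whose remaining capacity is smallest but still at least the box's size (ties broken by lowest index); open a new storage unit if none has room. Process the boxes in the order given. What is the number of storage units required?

7 storage units

Put 46 ft³ in storage unit 1; 29 ft³ remain.
Put 51 ft³ in storage unit 2; 24 ft³ remain.
Put 15 ft³ in storage unit 2; 9 ft³ remain.
Put 9 ft³ in storage unit 2; 0 ft³ remain.
Put 64 ft³ in storage unit 3; 11 ft³ remain.
Put 23 ft³ in storage unit 1; 6 ft³ remain.
Put 64 ft³ in storage unit 4; 11 ft³ remain.
Put 16 ft³ in storage unit 5; 59 ft³ remain.
Put 43 ft³ in storage unit 5; 16 ft³ remain.
Put 43 ft³ in storage unit 6; 32 ft³ remain.
Put 48 ft³ in storage unit 7; 27 ft³ remain.
Put 9 ft³ in storage unit 3; 2 ft³ remain.
Put 25 ft³ in storage unit 7; 2 ft³ remain.
Final storage units: [46,23] [51,15,9] [64,9] [64] [16,43] [43] [48,25].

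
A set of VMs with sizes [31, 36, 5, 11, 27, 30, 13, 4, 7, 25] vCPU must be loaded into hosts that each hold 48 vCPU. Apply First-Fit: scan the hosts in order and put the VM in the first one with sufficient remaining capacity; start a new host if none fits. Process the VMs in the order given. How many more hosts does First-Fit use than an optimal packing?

0

First-Fit: [31,5,11] [36,4,7] [27,13] [30] [25] → 5 hosts.
5 VMs exceed 24 vCPU (half the capacity), and no two of those can share a host, so at least 5 hosts are needed.
So 5 is already optimal.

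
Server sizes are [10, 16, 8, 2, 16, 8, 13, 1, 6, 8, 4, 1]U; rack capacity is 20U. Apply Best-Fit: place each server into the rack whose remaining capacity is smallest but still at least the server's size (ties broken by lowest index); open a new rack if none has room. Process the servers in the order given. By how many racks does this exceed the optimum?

0

Best-Fit: [10,8,2] [16,1] [16,4] [8,8] [13,6,1] → 5 racks.
Total size 93U; any packing needs at least ⌈93/20⌉ = 5 racks.
So 5 is already optimal.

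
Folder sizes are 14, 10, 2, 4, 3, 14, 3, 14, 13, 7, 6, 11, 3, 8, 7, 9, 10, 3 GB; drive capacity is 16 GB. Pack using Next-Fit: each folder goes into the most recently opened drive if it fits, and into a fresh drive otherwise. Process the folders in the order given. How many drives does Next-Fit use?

12

drive 1: place 14 GB, 2 GB left
drive 2: place 10 GB, 6 GB left
drive 2: place 2 GB, 4 GB left
drive 2: place 4 GB, 0 GB left
drive 3: place 3 GB, 13 GB left
drive 4: place 14 GB, 2 GB left
drive 5: place 3 GB, 13 GB left
drive 6: place 14 GB, 2 GB left
drive 7: place 13 GB, 3 GB left
drive 8: place 7 GB, 9 GB left
drive 8: place 6 GB, 3 GB left
drive 9: place 11 GB, 5 GB left
drive 9: place 3 GB, 2 GB left
drive 10: place 8 GB, 8 GB left
drive 10: place 7 GB, 1 GB left
drive 11: place 9 GB, 7 GB left
drive 12: place 10 GB, 6 GB left
drive 12: place 3 GB, 3 GB left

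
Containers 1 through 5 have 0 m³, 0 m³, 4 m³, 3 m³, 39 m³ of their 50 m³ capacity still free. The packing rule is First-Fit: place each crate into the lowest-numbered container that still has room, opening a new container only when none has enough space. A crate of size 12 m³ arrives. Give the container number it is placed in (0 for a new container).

Containers with room: container 5 (39 m³).
The first with room is container 5.

5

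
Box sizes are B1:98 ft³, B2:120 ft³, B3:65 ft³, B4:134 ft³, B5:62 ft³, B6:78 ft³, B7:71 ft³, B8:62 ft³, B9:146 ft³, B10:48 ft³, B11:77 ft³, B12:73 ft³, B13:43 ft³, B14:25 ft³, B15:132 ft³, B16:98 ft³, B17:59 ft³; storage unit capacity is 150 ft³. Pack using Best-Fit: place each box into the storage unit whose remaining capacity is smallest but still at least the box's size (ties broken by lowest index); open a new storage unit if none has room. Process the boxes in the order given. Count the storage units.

11 storage units

Put B1 (98 ft³) in storage unit 1; 52 ft³ remain.
Put B2 (120 ft³) in storage unit 2; 30 ft³ remain.
Put B3 (65 ft³) in storage unit 3; 85 ft³ remain.
Put B4 (134 ft³) in storage unit 4; 16 ft³ remain.
Put B5 (62 ft³) in storage unit 3; 23 ft³ remain.
Put B6 (78 ft³) in storage unit 5; 72 ft³ remain.
Put B7 (71 ft³) in storage unit 5; 1 ft³ remain.
Put B8 (62 ft³) in storage unit 6; 88 ft³ remain.
Put B9 (146 ft³) in storage unit 7; 4 ft³ remain.
Put B10 (48 ft³) in storage unit 1; 4 ft³ remain.
Put B11 (77 ft³) in storage unit 6; 11 ft³ remain.
Put B12 (73 ft³) in storage unit 8; 77 ft³ remain.
Put B13 (43 ft³) in storage unit 8; 34 ft³ remain.
Put B14 (25 ft³) in storage unit 2; 5 ft³ remain.
Put B15 (132 ft³) in storage unit 9; 18 ft³ remain.
Put B16 (98 ft³) in storage unit 10; 52 ft³ remain.
Put B17 (59 ft³) in storage unit 11; 91 ft³ remain.
Final storage units: [98,48] [120,25] [65,62] [134] [78,71] [62,77] [146] [73,43] [132] [98] [59].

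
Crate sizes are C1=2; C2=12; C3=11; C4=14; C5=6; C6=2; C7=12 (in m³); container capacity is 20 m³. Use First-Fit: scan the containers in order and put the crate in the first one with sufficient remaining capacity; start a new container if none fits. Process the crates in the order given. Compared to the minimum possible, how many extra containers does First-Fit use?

First-Fit: [2,12,6] [11,2] [14] [12] → 4 containers.
4 crates exceed 10 m³ (half the capacity), and no two of those can share a container, so at least 4 containers are needed.
So 4 is already optimal.

0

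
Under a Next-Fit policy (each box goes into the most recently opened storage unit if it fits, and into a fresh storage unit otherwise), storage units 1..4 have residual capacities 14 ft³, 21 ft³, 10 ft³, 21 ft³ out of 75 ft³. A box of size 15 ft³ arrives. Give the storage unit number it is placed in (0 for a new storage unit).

4

Next-Fit only looks at storage unit 4, which has 21 ft³ free.
15 ft³ fits there.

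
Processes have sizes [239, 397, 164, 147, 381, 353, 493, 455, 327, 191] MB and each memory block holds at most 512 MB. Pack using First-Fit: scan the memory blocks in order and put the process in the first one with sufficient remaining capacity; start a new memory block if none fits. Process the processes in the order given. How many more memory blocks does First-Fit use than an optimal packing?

First-Fit: [239,164] [397] [147,353] [381] [493] [455] [327] [191] → 8 memory blocks.
Total size 3147 MB; any packing needs at least ⌈3147/512⌉ = 7 memory blocks.
An optimal packing achieves that bound: [493] [455] [397] [381] [353,147] [327,164] [239,191] → 7 memory blocks.
Excess: 8 − 7 = 1.

1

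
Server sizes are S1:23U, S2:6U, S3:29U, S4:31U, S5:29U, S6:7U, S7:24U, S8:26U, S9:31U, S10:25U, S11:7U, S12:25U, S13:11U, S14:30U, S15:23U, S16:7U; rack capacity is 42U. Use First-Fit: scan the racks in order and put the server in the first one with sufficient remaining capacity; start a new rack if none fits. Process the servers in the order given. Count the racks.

11

Put S1 (23U) in rack 1; 19U remain.
Put S2 (6U) in rack 1; 13U remain.
Put S3 (29U) in rack 2; 13U remain.
Put S4 (31U) in rack 3; 11U remain.
Put S5 (29U) in rack 4; 13U remain.
Put S6 (7U) in rack 1; 6U remain.
Put S7 (24U) in rack 5; 18U remain.
Put S8 (26U) in rack 6; 16U remain.
Put S9 (31U) in rack 7; 11U remain.
Put S10 (25U) in rack 8; 17U remain.
Put S11 (7U) in rack 2; 6U remain.
Put S12 (25U) in rack 9; 17U remain.
Put S13 (11U) in rack 3; 0U remain.
Put S14 (30U) in rack 10; 12U remain.
Put S15 (23U) in rack 11; 19U remain.
Put S16 (7U) in rack 4; 6U remain.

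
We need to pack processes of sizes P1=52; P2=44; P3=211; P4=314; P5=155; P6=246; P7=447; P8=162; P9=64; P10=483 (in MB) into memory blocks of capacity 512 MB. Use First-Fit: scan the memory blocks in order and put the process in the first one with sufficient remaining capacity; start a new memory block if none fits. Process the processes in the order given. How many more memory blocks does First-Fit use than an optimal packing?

0

First-Fit: [52,44,211,155] [314,162] [246,64] [447] [483] → 5 memory blocks.
Total size 2178 MB; any packing needs at least ⌈2178/512⌉ = 5 memory blocks.
So 5 is already optimal.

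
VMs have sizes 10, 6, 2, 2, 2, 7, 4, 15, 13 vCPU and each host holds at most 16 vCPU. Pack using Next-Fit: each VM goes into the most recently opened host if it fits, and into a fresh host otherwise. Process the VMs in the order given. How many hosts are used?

host 1: place 10 vCPU, 6 vCPU left
host 1: place 6 vCPU, 0 vCPU left
host 2: place 2 vCPU, 14 vCPU left
host 2: place 2 vCPU, 12 vCPU left
host 2: place 2 vCPU, 10 vCPU left
host 2: place 7 vCPU, 3 vCPU left
host 3: place 4 vCPU, 12 vCPU left
host 4: place 15 vCPU, 1 vCPU left
host 5: place 13 vCPU, 3 vCPU left

5 hosts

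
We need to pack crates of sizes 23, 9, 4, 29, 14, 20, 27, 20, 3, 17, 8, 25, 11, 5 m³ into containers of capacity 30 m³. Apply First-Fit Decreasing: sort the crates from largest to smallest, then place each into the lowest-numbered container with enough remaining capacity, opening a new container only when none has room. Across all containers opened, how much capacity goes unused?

Sorted descending: 29, 27, 25, 23, 20, 20, 17, 14, 11, 9, 8, 5, 4, 3.
29 m³ → container 1 (remaining 1 m³)
27 m³ → container 2 (remaining 3 m³)
25 m³ → container 3 (remaining 5 m³)
23 m³ → container 4 (remaining 7 m³)
20 m³ → container 5 (remaining 10 m³)
20 m³ → container 6 (remaining 10 m³)
17 m³ → container 7 (remaining 13 m³)
14 m³ → container 8 (remaining 16 m³)
11 m³ → container 7 (remaining 2 m³)
9 m³ → container 5 (remaining 1 m³)
8 m³ → container 6 (remaining 2 m³)
5 m³ → container 3 (remaining 0 m³)
4 m³ → container 4 (remaining 3 m³)
3 m³ → container 2 (remaining 0 m³)
8 containers × 30 m³ = 240 m³; used 215 m³; unused 25 m³.

25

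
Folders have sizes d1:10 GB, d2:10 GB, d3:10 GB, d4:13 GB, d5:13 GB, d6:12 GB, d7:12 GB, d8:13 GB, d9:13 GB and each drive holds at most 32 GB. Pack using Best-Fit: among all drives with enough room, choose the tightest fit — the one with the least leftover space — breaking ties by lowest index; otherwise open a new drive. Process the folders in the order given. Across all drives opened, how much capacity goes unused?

drive 1: place d1 (10 GB), 22 GB left
drive 1: place d2 (10 GB), 12 GB left
drive 1: place d3 (10 GB), 2 GB left
drive 2: place d4 (13 GB), 19 GB left
drive 2: place d5 (13 GB), 6 GB left
drive 3: place d6 (12 GB), 20 GB left
drive 3: place d7 (12 GB), 8 GB left
drive 4: place d8 (13 GB), 19 GB left
drive 4: place d9 (13 GB), 6 GB left
4 drives × 32 GB = 128 GB; used 106 GB; unused 22 GB.

22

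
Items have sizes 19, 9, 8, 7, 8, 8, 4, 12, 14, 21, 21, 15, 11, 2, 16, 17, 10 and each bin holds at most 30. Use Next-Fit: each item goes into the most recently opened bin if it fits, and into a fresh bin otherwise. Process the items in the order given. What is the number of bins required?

bin 1: place 19, 11 left
bin 1: place 9, 2 left
bin 2: place 8, 22 left
bin 2: place 7, 15 left
bin 2: place 8, 7 left
bin 3: place 8, 22 left
bin 3: place 4, 18 left
bin 3: place 12, 6 left
bin 4: place 14, 16 left
bin 5: place 21, 9 left
bin 6: place 21, 9 left
bin 7: place 15, 15 left
bin 7: place 11, 4 left
bin 7: place 2, 2 left
bin 8: place 16, 14 left
bin 9: place 17, 13 left
bin 9: place 10, 3 left
Final bins: [19,9] [8,7,8] [8,4,12] [14] [21] [21] [15,11,2] [16] [17,10].

9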